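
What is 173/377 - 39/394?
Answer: 53459/148538 ≈ 0.35990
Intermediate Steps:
173/377 - 39/394 = 53459/148538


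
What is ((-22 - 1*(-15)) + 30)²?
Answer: 529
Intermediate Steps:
((-22 - 1*(-15)) + 30)² = ((-22 + 15) + 30)² = (-7 + 30)² = 23² = 529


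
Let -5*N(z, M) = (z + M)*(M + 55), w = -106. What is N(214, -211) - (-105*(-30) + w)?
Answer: -14752/5 ≈ -2950.4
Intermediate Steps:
N(z, M) = -(55 + M)*(M + z)/5 (N(z, M) = -(z + M)*(M + 55)/5 = -(M + z)*(55 + M)/5 = -(55 + M)*(M + z)/5)
N(214, -211) - (-105*(-30) + w) = (-11*(-211) - 11*214 - ⅕*(-211)² - ⅕*(-211)*214) - (-105*(-30) - 106) = (2321 - 2354 - ⅕*44521 + 45154/5) - (3150 - 106) = (2321 - 2354 - 44521/5 + 45154/5) - 1*3044 = 468/5 - 3044 = -14752/5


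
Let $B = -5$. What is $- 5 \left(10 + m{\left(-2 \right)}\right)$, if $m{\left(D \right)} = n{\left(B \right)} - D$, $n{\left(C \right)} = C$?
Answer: $-35$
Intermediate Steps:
$m{\left(D \right)} = -5 - D$
$- 5 \left(10 + m{\left(-2 \right)}\right) = - 5 \left(10 - 3\right) = \left(-5\right) 7 = -35$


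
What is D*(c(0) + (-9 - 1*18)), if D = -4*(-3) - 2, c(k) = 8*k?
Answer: -270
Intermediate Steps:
D = 10 (D = 12 - 2 = 10)
D*(c(0) + (-9 - 1*18)) = 10*(8*0 + (-9 - 1*18)) = 10*(0 + (-9 - 18)) = 10*(0 - 27) = 10*(-27) = -270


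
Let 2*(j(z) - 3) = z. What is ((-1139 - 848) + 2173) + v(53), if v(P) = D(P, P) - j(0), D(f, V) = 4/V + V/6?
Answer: 61027/318 ≈ 191.91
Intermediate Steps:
D(f, V) = 4/V + V/6 (D(f, V) = 4/V + V*(1/6) = 4/V + V/6)
j(z) = 3 + z/2
v(P) = -3 + 4/P + P/6 (v(P) = (4/P + P/6) - (3 + (1/2)*0) = (4/P + P/6) - (3 + 0) = (4/P + P/6) - 1*3 = (4/P + P/6) - 3 = -3 + 4/P + P/6)
((-1139 - 848) + 2173) + v(53) = ((-1139 - 848) + 2173) + (-3 + 4/53 + (1/6)*53) = (-1987 + 2173) + (-3 + 4*(1/53) + 53/6) = 186 + (-3 + 4/53 + 53/6) = 186 + 1879/318 = 61027/318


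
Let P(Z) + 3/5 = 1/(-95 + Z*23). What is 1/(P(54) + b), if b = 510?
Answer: 5735/2921414 ≈ 0.0019631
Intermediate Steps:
P(Z) = -⅗ + 1/(-95 + 23*Z) (P(Z) = -⅗ + 1/(-95 + Z*23) = -⅗ + 1/(-95 + 23*Z))
1/(P(54) + b) = 1/((290 - 69*54)/(5*(-95 + 23*54)) + 510) = 1/((290 - 3726)/(5*(-95 + 1242)) + 510) = 1/((⅕)*(-3436)/1147 + 510) = 1/((⅕)*(1/1147)*(-3436) + 510) = 1/(-3436/5735 + 510) = 1/(2921414/5735) = 5735/2921414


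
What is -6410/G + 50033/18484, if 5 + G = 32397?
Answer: 46943328/18710429 ≈ 2.5089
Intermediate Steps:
G = 32392 (G = -5 + 32397 = 32392)
-6410/G + 50033/18484 = -6410/32392 + 50033/18484 = -6410*1/32392 + 50033*(1/18484) = -3205/16196 + 50033/18484 = 46943328/18710429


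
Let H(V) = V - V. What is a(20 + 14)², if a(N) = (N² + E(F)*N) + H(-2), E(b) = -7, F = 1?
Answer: 842724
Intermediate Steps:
H(V) = 0
a(N) = N² - 7*N (a(N) = (N² - 7*N) + 0 = N² - 7*N)
a(20 + 14)² = ((20 + 14)*(-7 + (20 + 14)))² = (34*(-7 + 34))² = (34*27)² = 918² = 842724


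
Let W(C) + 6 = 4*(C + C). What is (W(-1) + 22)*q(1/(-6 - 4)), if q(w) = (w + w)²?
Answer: 8/25 ≈ 0.32000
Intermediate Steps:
q(w) = 4*w² (q(w) = (2*w)² = 4*w²)
W(C) = -6 + 8*C (W(C) = -6 + 4*(C + C) = -6 + 4*(2*C) = -6 + 8*C)
(W(-1) + 22)*q(1/(-6 - 4)) = ((-6 + 8*(-1)) + 22)*(4*(1/(-6 - 4))²) = ((-6 - 8) + 22)*(4*(1/(-10))²) = (-14 + 22)*(4*(-⅒)²) = 8*(4*(1/100)) = 8*(1/25) = 8/25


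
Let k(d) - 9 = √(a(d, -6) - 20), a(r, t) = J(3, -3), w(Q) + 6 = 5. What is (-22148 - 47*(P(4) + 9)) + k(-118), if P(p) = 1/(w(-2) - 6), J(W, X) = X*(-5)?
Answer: -157887/7 + I*√5 ≈ -22555.0 + 2.2361*I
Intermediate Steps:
w(Q) = -1 (w(Q) = -6 + 5 = -1)
J(W, X) = -5*X
P(p) = -⅐ (P(p) = 1/(-1 - 6) = 1/(-7) = -⅐)
a(r, t) = 15 (a(r, t) = -5*(-3) = 15)
k(d) = 9 + I*√5 (k(d) = 9 + √(15 - 20) = 9 + √(-5) = 9 + I*√5)
(-22148 - 47*(P(4) + 9)) + k(-118) = (-22148 - 47*(-⅐ + 9)) + (9 + I*√5) = (-22148 - 47*62/7) + (9 + I*√5) = (-22148 - 2914/7) + (9 + I*√5) = -157950/7 + (9 + I*√5) = -157887/7 + I*√5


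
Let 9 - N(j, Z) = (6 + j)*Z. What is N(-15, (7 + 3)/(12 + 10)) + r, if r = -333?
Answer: -3519/11 ≈ -319.91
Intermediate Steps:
N(j, Z) = 9 - Z*(6 + j) (N(j, Z) = 9 - (6 + j)*Z = 9 - Z*(6 + j))
N(-15, (7 + 3)/(12 + 10)) + r = (9 - 6*(7 + 3)/(12 + 10) - 1*(7 + 3)/(12 + 10)*(-15)) - 333 = (9 - 60/22 - 1*10/22*(-15)) - 333 = (9 - 60/22 - 1*10*(1/22)*(-15)) - 333 = (9 - 6*5/11 - 1*5/11*(-15)) - 333 = (9 - 30/11 + 75/11) - 333 = 144/11 - 333 = -3519/11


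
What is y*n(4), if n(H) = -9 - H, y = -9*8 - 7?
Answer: 1027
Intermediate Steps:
y = -79 (y = -72 - 7 = -79)
y*n(4) = -79*(-9 - 1*4) = -79*(-9 - 4) = -79*(-13) = 1027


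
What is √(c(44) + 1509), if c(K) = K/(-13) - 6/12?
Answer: √1017458/26 ≈ 38.796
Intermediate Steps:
c(K) = -½ - K/13 (c(K) = K*(-1/13) - 6*1/12 = -K/13 - ½ = -½ - K/13)
√(c(44) + 1509) = √((-½ - 1/13*44) + 1509) = √((-½ - 44/13) + 1509) = √(-101/26 + 1509) = √(39133/26) = √1017458/26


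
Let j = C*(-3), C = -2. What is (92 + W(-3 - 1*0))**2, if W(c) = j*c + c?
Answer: 5041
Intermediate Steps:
j = 6 (j = -2*(-3) = 6)
W(c) = 7*c (W(c) = 6*c + c = 7*c)
(92 + W(-3 - 1*0))**2 = (92 + 7*(-3 - 1*0))**2 = (92 + 7*(-3 + 0))**2 = (92 + 7*(-3))**2 = (92 - 21)**2 = 71**2 = 5041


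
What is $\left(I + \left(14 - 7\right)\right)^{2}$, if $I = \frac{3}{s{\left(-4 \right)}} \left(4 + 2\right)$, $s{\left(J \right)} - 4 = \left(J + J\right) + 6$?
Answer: $256$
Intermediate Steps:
$s{\left(J \right)} = 10 + 2 J$ ($s{\left(J \right)} = 4 + \left(\left(J + J\right) + 6\right) = 4 + \left(2 J + 6\right) = 4 + \left(6 + 2 J\right) = 10 + 2 J$)
$I = 9$ ($I = \frac{3}{10 + 2 \left(-4\right)} \left(4 + 2\right) = \frac{3}{10 - 8} \cdot 6 = \frac{3}{2} \cdot 6 = 9$)
$\left(I + \left(14 - 7\right)\right)^{2} = \left(9 + \left(14 - 7\right)\right)^{2} = \left(9 + 7\right)^{2} = 16^{2} = 256$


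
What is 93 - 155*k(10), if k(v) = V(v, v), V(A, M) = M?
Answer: -1457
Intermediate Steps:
k(v) = v
93 - 155*k(10) = 93 - 155*10 = 93 - 1550 = -1457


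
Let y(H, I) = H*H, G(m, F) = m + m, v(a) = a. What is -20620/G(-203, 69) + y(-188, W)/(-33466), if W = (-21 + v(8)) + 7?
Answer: 5825166/117131 ≈ 49.732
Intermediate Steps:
G(m, F) = 2*m
W = -6 (W = (-21 + 8) + 7 = -13 + 7 = -6)
y(H, I) = H²
-20620/G(-203, 69) + y(-188, W)/(-33466) = -20620/(2*(-203)) + (-188)²/(-33466) = -20620/(-406) + 35344*(-1/33466) = -20620*(-1/406) - 17672/16733 = 10310/203 - 17672/16733 = 5825166/117131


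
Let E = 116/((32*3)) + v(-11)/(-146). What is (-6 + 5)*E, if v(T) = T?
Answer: -2249/1752 ≈ -1.2837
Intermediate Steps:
E = 2249/1752 (E = 116/((32*3)) - 11/(-146) = 116/96 - 11*(-1/146) = 116*(1/96) + 11/146 = 29/24 + 11/146 = 2249/1752 ≈ 1.2837)
(-6 + 5)*E = (-6 + 5)*(2249/1752) = -1*2249/1752 = -2249/1752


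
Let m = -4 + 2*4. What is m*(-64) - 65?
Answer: -321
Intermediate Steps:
m = 4 (m = -4 + 8 = 4)
m*(-64) - 65 = 4*(-64) - 65 = -256 - 65 = -321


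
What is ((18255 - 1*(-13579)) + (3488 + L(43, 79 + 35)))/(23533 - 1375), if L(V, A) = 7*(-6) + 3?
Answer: 11761/7386 ≈ 1.5923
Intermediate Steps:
L(V, A) = -39 (L(V, A) = -42 + 3 = -39)
((18255 - 1*(-13579)) + (3488 + L(43, 79 + 35)))/(23533 - 1375) = ((18255 - 1*(-13579)) + (3488 - 39))/(23533 - 1375) = ((18255 + 13579) + 3449)/22158 = (31834 + 3449)*(1/22158) = 35283*(1/22158) = 11761/7386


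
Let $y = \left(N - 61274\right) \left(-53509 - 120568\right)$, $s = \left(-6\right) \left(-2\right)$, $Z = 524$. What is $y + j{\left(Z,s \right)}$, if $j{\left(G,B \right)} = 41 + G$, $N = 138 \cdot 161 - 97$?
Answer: $6815637346$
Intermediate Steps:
$N = 22121$ ($N = 22218 - 97 = 22121$)
$s = 12$
$y = 6815636781$ ($y = \left(22121 - 61274\right) \left(-53509 - 120568\right) = \left(-39153\right) \left(-174077\right) = 6815636781$)
$y + j{\left(Z,s \right)} = 6815636781 + \left(41 + 524\right) = 6815636781 + 565 = 6815637346$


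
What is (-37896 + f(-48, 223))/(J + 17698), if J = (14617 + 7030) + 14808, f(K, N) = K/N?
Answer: -938984/1341791 ≈ -0.69980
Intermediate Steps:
J = 36455 (J = 21647 + 14808 = 36455)
(-37896 + f(-48, 223))/(J + 17698) = (-37896 - 48/223)/(36455 + 17698) = (-37896 - 48*1/223)/54153 = (-37896 - 48/223)*(1/54153) = -8450856/223*1/54153 = -938984/1341791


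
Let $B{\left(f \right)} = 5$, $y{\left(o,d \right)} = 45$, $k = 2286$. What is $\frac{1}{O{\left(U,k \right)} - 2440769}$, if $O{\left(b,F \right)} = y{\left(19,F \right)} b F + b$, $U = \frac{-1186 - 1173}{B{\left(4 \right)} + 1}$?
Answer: $- \frac{6}{257317303} \approx -2.3318 \cdot 10^{-8}$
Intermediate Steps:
$U = - \frac{2359}{6}$ ($U = \frac{-1186 - 1173}{5 + 1} = - \frac{2359}{6} \approx -393.17$)
$O{\left(b,F \right)} = b + 45 F b$ ($O{\left(b,F \right)} = 45 b F + b = 45 F b + b = b + 45 F b$)
$\frac{1}{O{\left(U,k \right)} - 2440769} = \frac{1}{- \frac{2359 \left(1 + 45 \cdot 2286\right)}{6} - 2440769} = \frac{1}{- \frac{2359 \left(1 + 102870\right)}{6} - 2440769} = \frac{1}{\left(- \frac{2359}{6}\right) 102871 - 2440769} = \frac{1}{- \frac{242672689}{6} - 2440769} = \frac{1}{- \frac{257317303}{6}} = - \frac{6}{257317303}$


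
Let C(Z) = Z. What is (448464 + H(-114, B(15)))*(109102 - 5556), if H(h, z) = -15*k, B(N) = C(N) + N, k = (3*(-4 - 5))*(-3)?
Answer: 46310844954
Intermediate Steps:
k = 81 (k = (3*(-9))*(-3) = -27*(-3) = 81)
B(N) = 2*N (B(N) = N + N = 2*N)
H(h, z) = -1215 (H(h, z) = -15*81 = -1215)
(448464 + H(-114, B(15)))*(109102 - 5556) = (448464 - 1215)*(109102 - 5556) = 447249*103546 = 46310844954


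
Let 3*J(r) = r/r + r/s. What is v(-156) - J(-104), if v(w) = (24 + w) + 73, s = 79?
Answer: -13958/237 ≈ -58.895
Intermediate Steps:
J(r) = ⅓ + r/237 (J(r) = (r/r + r/79)/3 = (1 + r*(1/79))/3 = (1 + r/79)/3 = ⅓ + r/237)
v(w) = 97 + w
v(-156) - J(-104) = (97 - 156) - (⅓ + (1/237)*(-104)) = -59 - (⅓ - 104/237) = -59 - 1*(-25/237) = -59 + 25/237 = -13958/237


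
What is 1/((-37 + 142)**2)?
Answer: 1/11025 ≈ 9.0703e-5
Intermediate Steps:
1/((-37 + 142)**2) = 1/(105**2) = 1/11025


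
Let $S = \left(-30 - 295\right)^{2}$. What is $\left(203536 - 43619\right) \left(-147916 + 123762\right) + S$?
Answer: $-3862529593$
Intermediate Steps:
$S = 105625$ ($S = \left(-325\right)^{2} = 105625$)
$\left(203536 - 43619\right) \left(-147916 + 123762\right) + S = \left(203536 - 43619\right) \left(-147916 + 123762\right) + 105625 = 159917 \left(-24154\right) + 105625 = -3862635218 + 105625 = -3862529593$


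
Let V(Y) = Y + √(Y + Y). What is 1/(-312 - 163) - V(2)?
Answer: -1901/475 ≈ -4.0021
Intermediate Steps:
V(Y) = Y + √2*√Y (V(Y) = Y + √(2*Y) = Y + √2*√Y)
1/(-312 - 163) - V(2) = 1/(-312 - 163) - (2 + √2*√2) = 1/(-475) - (2 + 2) = -1/475 - 1*4 = -1/475 - 4 = -1901/475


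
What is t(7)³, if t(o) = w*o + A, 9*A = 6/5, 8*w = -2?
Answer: -912673/216000 ≈ -4.2253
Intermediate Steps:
w = -¼ (w = (⅛)*(-2) = -¼ ≈ -0.25000)
A = 2/15 (A = (6/5)/9 = (6*(⅕))/9 = (⅑)*(6/5) = 2/15 ≈ 0.13333)
t(o) = 2/15 - o/4 (t(o) = -o/4 + 2/15 = 2/15 - o/4)
t(7)³ = (2/15 - ¼*7)³ = (2/15 - 7/4)³ = (-97/60)³ = -912673/216000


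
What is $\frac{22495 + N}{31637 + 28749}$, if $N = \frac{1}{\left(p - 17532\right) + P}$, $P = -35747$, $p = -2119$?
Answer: $\frac{1246178009}{3345263628} \approx 0.37252$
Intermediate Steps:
$N = - \frac{1}{55398}$ ($N = \frac{1}{\left(-2119 - 17532\right) - 35747} = \frac{1}{-19651 - 35747} = \frac{1}{-55398} = - \frac{1}{55398} \approx -1.8051 \cdot 10^{-5}$)
$\frac{22495 + N}{31637 + 28749} = \frac{22495 - \frac{1}{55398}}{31637 + 28749} = \frac{1246178009}{55398 \cdot 60386} = \frac{1246178009}{55398} \cdot \frac{1}{60386} = \frac{1246178009}{3345263628}$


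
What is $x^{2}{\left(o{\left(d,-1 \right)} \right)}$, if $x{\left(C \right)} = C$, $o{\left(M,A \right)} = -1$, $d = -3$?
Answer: $1$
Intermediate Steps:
$x^{2}{\left(o{\left(d,-1 \right)} \right)} = \left(-1\right)^{2} = 1$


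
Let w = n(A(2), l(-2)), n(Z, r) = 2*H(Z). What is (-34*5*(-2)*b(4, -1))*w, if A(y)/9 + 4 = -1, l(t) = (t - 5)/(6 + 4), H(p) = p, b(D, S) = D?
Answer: -122400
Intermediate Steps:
l(t) = -½ + t/10 (l(t) = (-5 + t)/10 = (-5 + t)*(⅒) = -½ + t/10)
A(y) = -45 (A(y) = -36 + 9*(-1) = -36 - 9 = -45)
n(Z, r) = 2*Z
w = -90 (w = 2*(-45) = -90)
(-34*5*(-2)*b(4, -1))*w = -34*5*(-2)*4*(-90) = -(-340)*4*(-90) = -34*(-40)*(-90) = 1360*(-90) = -122400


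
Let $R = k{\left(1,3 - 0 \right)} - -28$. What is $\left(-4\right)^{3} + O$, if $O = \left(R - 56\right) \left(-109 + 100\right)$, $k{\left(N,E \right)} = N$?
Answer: $179$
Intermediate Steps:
$R = 29$ ($R = 1 - -28 = 1 + 28 = 29$)
$O = 243$ ($O = \left(29 - 56\right) \left(-109 + 100\right) = \left(29 - 56\right) \left(-9\right) = \left(-27\right) \left(-9\right) = 243$)
$\left(-4\right)^{3} + O = \left(-4\right)^{3} + 243 = -64 + 243 = 179$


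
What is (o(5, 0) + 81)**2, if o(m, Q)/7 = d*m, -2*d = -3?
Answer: 71289/4 ≈ 17822.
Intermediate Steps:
d = 3/2 (d = -1/2*(-3) = 3/2 ≈ 1.5000)
o(m, Q) = 21*m/2 (o(m, Q) = 7*(3*m/2) = 21*m/2)
(o(5, 0) + 81)**2 = ((21/2)*5 + 81)**2 = (105/2 + 81)**2 = (267/2)**2 = 71289/4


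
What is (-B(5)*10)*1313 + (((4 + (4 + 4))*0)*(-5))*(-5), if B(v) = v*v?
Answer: -328250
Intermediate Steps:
B(v) = v**2
(-B(5)*10)*1313 + (((4 + (4 + 4))*0)*(-5))*(-5) = (-1*5**2*10)*1313 + (((4 + (4 + 4))*0)*(-5))*(-5) = (-1*25*10)*1313 + (((4 + 8)*0)*(-5))*(-5) = -25*10*1313 + ((12*0)*(-5))*(-5) = -250*1313 + (0*(-5))*(-5) = -328250 + 0*(-5) = -328250 + 0 = -328250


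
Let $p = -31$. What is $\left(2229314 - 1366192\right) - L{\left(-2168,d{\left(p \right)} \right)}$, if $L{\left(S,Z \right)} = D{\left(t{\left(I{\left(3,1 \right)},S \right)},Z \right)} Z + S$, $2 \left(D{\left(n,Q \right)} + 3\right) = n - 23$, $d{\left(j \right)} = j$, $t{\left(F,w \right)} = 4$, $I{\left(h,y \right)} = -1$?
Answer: $\frac{1729805}{2} \approx 8.649 \cdot 10^{5}$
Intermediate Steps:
$D{\left(n,Q \right)} = - \frac{29}{2} + \frac{n}{2}$ ($D{\left(n,Q \right)} = -3 + \frac{n - 23}{2} = -3 + \frac{-23 + n}{2} = -3 + \left(- \frac{23}{2} + \frac{n}{2}\right) = - \frac{29}{2} + \frac{n}{2}$)
$L{\left(S,Z \right)} = S - \frac{25 Z}{2}$ ($L{\left(S,Z \right)} = \left(- \frac{29}{2} + \frac{1}{2} \cdot 4\right) Z + S = \left(- \frac{29}{2} + 2\right) Z + S = - \frac{25 Z}{2} + S = S - \frac{25 Z}{2}$)
$\left(2229314 - 1366192\right) - L{\left(-2168,d{\left(p \right)} \right)} = \left(2229314 - 1366192\right) - \left(-2168 - - \frac{775}{2}\right) = \left(2229314 - 1366192\right) - \left(-2168 + \frac{775}{2}\right) = 863122 - - \frac{3561}{2} = 863122 + \frac{3561}{2} = \frac{1729805}{2}$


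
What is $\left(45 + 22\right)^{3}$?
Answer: $300763$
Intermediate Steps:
$\left(45 + 22\right)^{3} = 67^{3} = 300763$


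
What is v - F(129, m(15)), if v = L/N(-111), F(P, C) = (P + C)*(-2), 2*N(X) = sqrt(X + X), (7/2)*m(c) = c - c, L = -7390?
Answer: 258 + 7390*I*sqrt(222)/111 ≈ 258.0 + 991.97*I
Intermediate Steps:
m(c) = 0 (m(c) = 2*(c - c)/7 = (2/7)*0 = 0)
N(X) = sqrt(2)*sqrt(X)/2 (N(X) = sqrt(X + X)/2 = sqrt(2*X)/2 = (sqrt(2)*sqrt(X))/2 = sqrt(2)*sqrt(X)/2)
F(P, C) = -2*C - 2*P (F(P, C) = (C + P)*(-2) = -2*C - 2*P)
v = 7390*I*sqrt(222)/111 (v = -7390*(-I*sqrt(222)/111) = -(-7390)*I*sqrt(222)/111 = 7390*I*sqrt(222)/111 ≈ 991.97*I)
v - F(129, m(15)) = 7390*I*sqrt(222)/111 - (-2*0 - 2*129) = 7390*I*sqrt(222)/111 - (0 - 258) = 7390*I*sqrt(222)/111 - 1*(-258) = 7390*I*sqrt(222)/111 + 258 = 258 + 7390*I*sqrt(222)/111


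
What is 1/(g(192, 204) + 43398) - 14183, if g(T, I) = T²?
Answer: -1138355945/80262 ≈ -14183.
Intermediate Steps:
1/(g(192, 204) + 43398) - 14183 = 1/(192² + 43398) - 14183 = 1/(36864 + 43398) - 14183 = 1/80262 - 14183 = -1138355945/80262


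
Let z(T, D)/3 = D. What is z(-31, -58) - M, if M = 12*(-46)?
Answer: 378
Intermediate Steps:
z(T, D) = 3*D
M = -552
z(-31, -58) - M = 3*(-58) - 1*(-552) = -174 + 552 = 378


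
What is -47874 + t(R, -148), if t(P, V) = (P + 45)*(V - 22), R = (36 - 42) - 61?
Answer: -44134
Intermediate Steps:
R = -67 (R = -6 - 61 = -67)
t(P, V) = (-22 + V)*(45 + P) (t(P, V) = (45 + P)*(-22 + V) = (-22 + V)*(45 + P))
-47874 + t(R, -148) = -47874 + (-990 - 22*(-67) + 45*(-148) - 67*(-148)) = -47874 + (-990 + 1474 - 6660 + 9916) = -47874 + 3740 = -44134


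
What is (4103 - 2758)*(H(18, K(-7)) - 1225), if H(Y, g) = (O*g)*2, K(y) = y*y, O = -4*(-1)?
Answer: -1120385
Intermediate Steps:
O = 4
K(y) = y**2
H(Y, g) = 8*g (H(Y, g) = (4*g)*2 = 8*g)
(4103 - 2758)*(H(18, K(-7)) - 1225) = (4103 - 2758)*(8*(-7)**2 - 1225) = 1345*(8*49 - 1225) = 1345*(392 - 1225) = 1345*(-833) = -1120385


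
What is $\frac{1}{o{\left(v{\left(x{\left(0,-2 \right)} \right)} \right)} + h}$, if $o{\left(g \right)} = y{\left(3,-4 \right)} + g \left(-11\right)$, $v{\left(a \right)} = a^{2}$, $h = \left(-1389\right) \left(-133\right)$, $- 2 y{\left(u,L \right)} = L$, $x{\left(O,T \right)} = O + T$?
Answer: $\frac{1}{184695} \approx 5.4143 \cdot 10^{-6}$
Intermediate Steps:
$y{\left(u,L \right)} = - \frac{L}{2}$
$h = 184737$
$o{\left(g \right)} = 2 - 11 g$ ($o{\left(g \right)} = \left(- \frac{1}{2}\right) \left(-4\right) + g \left(-11\right) = 2 - 11 g$)
$\frac{1}{o{\left(v{\left(x{\left(0,-2 \right)} \right)} \right)} + h} = \frac{1}{\left(2 - 11 \left(0 - 2\right)^{2}\right) + 184737} = \frac{1}{\left(2 - 11 \left(-2\right)^{2}\right) + 184737} = \frac{1}{\left(2 - 44\right) + 184737} = \frac{1}{-42 + 184737} = \frac{1}{184695}$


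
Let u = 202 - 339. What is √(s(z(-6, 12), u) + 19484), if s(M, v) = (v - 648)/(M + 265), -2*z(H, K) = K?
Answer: 9*√16133369/259 ≈ 139.57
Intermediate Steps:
z(H, K) = -K/2
u = -137
s(M, v) = (-648 + v)/(265 + M)
√(s(z(-6, 12), u) + 19484) = √((-648 - 137)/(265 - ½*12) + 19484) = √(-785/(265 - 6) + 19484) = √(-785/259 + 19484) = √(5045571/259) = 9*√16133369/259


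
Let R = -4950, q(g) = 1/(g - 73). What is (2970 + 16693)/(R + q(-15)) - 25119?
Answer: -10943591863/435601 ≈ -25123.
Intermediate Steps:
q(g) = 1/(-73 + g)
(2970 + 16693)/(R + q(-15)) - 25119 = (2970 + 16693)/(-4950 + 1/(-73 - 15)) - 25119 = 19663/(-4950 + 1/(-88)) - 25119 = 19663/(-4950 - 1/88) - 25119 = 19663/(-435601/88) - 25119 = 19663*(-88/435601) - 25119 = -1730344/435601 - 25119 = -10943591863/435601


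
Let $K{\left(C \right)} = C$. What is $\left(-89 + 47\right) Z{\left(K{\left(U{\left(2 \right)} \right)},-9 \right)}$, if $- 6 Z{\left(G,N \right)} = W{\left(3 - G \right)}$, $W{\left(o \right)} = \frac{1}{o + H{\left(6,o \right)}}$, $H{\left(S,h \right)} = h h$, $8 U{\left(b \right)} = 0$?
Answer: $\frac{7}{12} \approx 0.58333$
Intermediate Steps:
$U{\left(b \right)} = 0$ ($U{\left(b \right)} = \frac{1}{8} \cdot 0 = 0$)
$H{\left(S,h \right)} = h^{2}$
$W{\left(o \right)} = \frac{1}{o + o^{2}}$
$Z{\left(G,N \right)} = - \frac{1}{6 \left(3 - G\right) \left(4 - G\right)}$ ($Z{\left(G,N \right)} = - \frac{\frac{1}{3 - G} \frac{1}{1 - \left(-3 + G\right)}}{6} = - \frac{\frac{1}{3 - G} \frac{1}{4 - G}}{6} = - \frac{1}{6 \left(3 - G\right) \left(4 - G\right)}$)
$\left(-89 + 47\right) Z{\left(K{\left(U{\left(2 \right)} \right)},-9 \right)} = \left(-89 + 47\right) \left(- \frac{1}{72 - 0 + 6 \cdot 0^{2}}\right) = - 42 \left(- \frac{1}{72 + 0 + 6 \cdot 0}\right) = - 42 \left(- \frac{1}{72 + 0 + 0}\right) = - 42 \left(- \frac{1}{72}\right) = - 42 \left(\left(-1\right) \frac{1}{72}\right) = \left(-42\right) \left(- \frac{1}{72}\right) = \frac{7}{12}$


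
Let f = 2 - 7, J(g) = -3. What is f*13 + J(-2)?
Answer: -68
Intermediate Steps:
f = -5
f*13 + J(-2) = -5*13 - 3 = -65 - 3 = -68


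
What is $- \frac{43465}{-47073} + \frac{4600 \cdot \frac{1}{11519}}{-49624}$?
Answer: $\frac{3105649630030}{3363476801061} \approx 0.92334$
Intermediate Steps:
$- \frac{43465}{-47073} + \frac{4600 \cdot \frac{1}{11519}}{-49624} = \left(-43465\right) \left(- \frac{1}{47073}\right) + 4600 \cdot \frac{1}{11519} \left(- \frac{1}{49624}\right) = \frac{43465}{47073} + \frac{4600}{11519} \left(- \frac{1}{49624}\right) = \frac{43465}{47073} - \frac{575}{71452357} = \frac{3105649630030}{3363476801061}$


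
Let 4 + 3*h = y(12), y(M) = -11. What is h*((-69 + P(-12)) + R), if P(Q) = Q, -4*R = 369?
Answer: 3465/4 ≈ 866.25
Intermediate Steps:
R = -369/4 (R = -¼*369 = -369/4 ≈ -92.250)
h = -5 (h = -4/3 + (⅓)*(-11) = -4/3 - 11/3 = -5)
h*((-69 + P(-12)) + R) = -5*((-69 - 12) - 369/4) = -5*(-81 - 369/4) = -5*(-693/4) = 3465/4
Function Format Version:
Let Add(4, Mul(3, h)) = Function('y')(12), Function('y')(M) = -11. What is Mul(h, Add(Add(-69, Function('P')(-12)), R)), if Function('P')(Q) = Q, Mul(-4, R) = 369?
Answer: Rational(3465, 4) ≈ 866.25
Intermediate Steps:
R = Rational(-369, 4) (R = Mul(Rational(-1, 4), 369) = Rational(-369, 4) ≈ -92.250)
h = -5 (h = Add(Rational(-4, 3), Mul(Rational(1, 3), -11)) = Add(Rational(-4, 3), Rational(-11, 3)) = -5)
Mul(h, Add(Add(-69, Function('P')(-12)), R)) = Mul(-5, Add(Add(-69, -12), Rational(-369, 4))) = Mul(-5, Add(-81, Rational(-369, 4))) = Mul(-5, Rational(-693, 4)) = Rational(3465, 4)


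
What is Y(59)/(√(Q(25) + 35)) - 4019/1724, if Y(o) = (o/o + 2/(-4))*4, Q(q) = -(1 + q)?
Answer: -8609/5172 ≈ -1.6645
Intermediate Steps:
Q(q) = -1 - q
Y(o) = 2 (Y(o) = (1 + 2*(-¼))*4 = (1 - ½)*4 = (½)*4 = 2)
Y(59)/(√(Q(25) + 35)) - 4019/1724 = 2/(√((-1 - 1*25) + 35)) - 4019/1724 = 2/(√((-1 - 25) + 35)) - 4019*1/1724 = 2/(√(-26 + 35)) - 4019/1724 = 2/(√9) - 4019/1724 = 2/3 - 4019/1724 = 2*(⅓) - 4019/1724 = ⅔ - 4019/1724 = -8609/5172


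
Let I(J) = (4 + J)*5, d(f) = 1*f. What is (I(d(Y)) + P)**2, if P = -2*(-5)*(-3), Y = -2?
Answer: 400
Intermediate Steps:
d(f) = f
P = -30 (P = 10*(-3) = -30)
I(J) = 20 + 5*J
(I(d(Y)) + P)**2 = ((20 + 5*(-2)) - 30)**2 = ((20 - 10) - 30)**2 = (10 - 30)**2 = (-20)**2 = 400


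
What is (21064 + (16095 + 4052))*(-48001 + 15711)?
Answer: -1330703190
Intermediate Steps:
(21064 + (16095 + 4052))*(-48001 + 15711) = (21064 + 20147)*(-32290) = 41211*(-32290) = -1330703190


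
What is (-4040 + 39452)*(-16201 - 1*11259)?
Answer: -972413520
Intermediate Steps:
(-4040 + 39452)*(-16201 - 1*11259) = 35412*(-16201 - 11259) = 35412*(-27460) = -972413520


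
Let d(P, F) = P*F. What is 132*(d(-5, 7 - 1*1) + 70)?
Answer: 5280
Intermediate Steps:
d(P, F) = F*P
132*(d(-5, 7 - 1*1) + 70) = 132*((7 - 1*1)*(-5) + 70) = 132*((7 - 1)*(-5) + 70) = 132*(6*(-5) + 70) = 132*(-30 + 70) = 132*40 = 5280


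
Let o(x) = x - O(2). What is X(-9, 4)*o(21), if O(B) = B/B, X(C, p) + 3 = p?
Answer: 20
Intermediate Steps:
X(C, p) = -3 + p
O(B) = 1
o(x) = -1 + x (o(x) = x - 1*1 = x - 1 = -1 + x)
X(-9, 4)*o(21) = (-3 + 4)*(-1 + 21) = 1*20 = 20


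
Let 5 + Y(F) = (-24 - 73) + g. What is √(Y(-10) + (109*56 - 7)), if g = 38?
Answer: √6033 ≈ 77.672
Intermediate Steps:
Y(F) = -64 (Y(F) = -5 + ((-24 - 73) + 38) = -5 + (-97 + 38) = -5 - 59 = -64)
√(Y(-10) + (109*56 - 7)) = √(-64 + (109*56 - 7)) = √(-64 + (6104 - 7)) = √(-64 + 6097) = √6033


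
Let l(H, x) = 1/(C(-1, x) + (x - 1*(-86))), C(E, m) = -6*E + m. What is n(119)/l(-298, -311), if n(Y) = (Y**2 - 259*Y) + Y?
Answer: 8766730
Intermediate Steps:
C(E, m) = m - 6*E
n(Y) = Y**2 - 258*Y
l(H, x) = 1/(92 + 2*x) (l(H, x) = 1/((x - 6*(-1)) + (x - 1*(-86))) = 1/((x + 6) + (x + 86)) = 1/((6 + x) + (86 + x)) = 1/(92 + 2*x))
n(119)/l(-298, -311) = (119*(-258 + 119))/((1/(2*(46 - 311)))) = (119*(-139))/(((1/2)/(-265))) = -16541/((1/2)*(-1/265)) = -16541/(-1/530) = -16541*(-530) = 8766730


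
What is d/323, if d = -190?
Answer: -10/17 ≈ -0.58823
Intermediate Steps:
d/323 = -190/323 = (1/323)*(-190) = -10/17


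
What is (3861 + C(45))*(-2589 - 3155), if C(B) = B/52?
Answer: -288373212/13 ≈ -2.2183e+7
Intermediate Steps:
C(B) = B/52 (C(B) = B*(1/52) = B/52)
(3861 + C(45))*(-2589 - 3155) = (3861 + (1/52)*45)*(-2589 - 3155) = (3861 + 45/52)*(-5744) = (200817/52)*(-5744) = -288373212/13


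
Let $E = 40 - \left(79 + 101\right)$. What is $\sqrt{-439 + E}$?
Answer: $i \sqrt{579} \approx 24.062 i$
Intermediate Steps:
$E = -140$ ($E = 40 - 180 = -140$)
$\sqrt{-439 + E} = \sqrt{-439 - 140} = \sqrt{-579} = i \sqrt{579}$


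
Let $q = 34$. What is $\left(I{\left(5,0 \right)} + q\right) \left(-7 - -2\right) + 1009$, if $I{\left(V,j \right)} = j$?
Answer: $839$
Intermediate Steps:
$\left(I{\left(5,0 \right)} + q\right) \left(-7 - -2\right) + 1009 = \left(0 + 34\right) \left(-7 - -2\right) + 1009 = 34 \left(-7 + 2\right) + 1009 = 34 \left(-5\right) + 1009 = -170 + 1009 = 839$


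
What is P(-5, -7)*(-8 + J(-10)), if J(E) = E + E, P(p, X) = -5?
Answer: 140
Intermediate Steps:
J(E) = 2*E
P(-5, -7)*(-8 + J(-10)) = -5*(-8 + 2*(-10)) = -5*(-8 - 20) = -5*(-28) = 140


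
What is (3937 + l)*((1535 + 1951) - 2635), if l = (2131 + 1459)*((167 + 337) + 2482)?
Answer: 9125849127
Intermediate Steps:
l = 10719740 (l = 3590*(504 + 2482) = 3590*2986 = 10719740)
(3937 + l)*((1535 + 1951) - 2635) = (3937 + 10719740)*((1535 + 1951) - 2635) = 10723677*(3486 - 2635) = 10723677*851 = 9125849127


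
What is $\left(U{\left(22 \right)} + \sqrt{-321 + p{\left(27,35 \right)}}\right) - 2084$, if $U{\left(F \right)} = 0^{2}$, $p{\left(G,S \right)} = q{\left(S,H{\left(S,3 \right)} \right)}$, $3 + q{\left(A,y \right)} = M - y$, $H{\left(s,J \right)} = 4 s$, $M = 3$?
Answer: $-2084 + i \sqrt{461} \approx -2084.0 + 21.471 i$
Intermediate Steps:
$q{\left(A,y \right)} = - y$ ($q{\left(A,y \right)} = -3 - \left(-3 + y\right) = - y$)
$p{\left(G,S \right)} = - 4 S$
$U{\left(F \right)} = 0$
$\left(U{\left(22 \right)} + \sqrt{-321 + p{\left(27,35 \right)}}\right) - 2084 = \left(0 + \sqrt{-321 - 140}\right) - 2084 = \left(0 + \sqrt{-461}\right) - 2084 = \left(0 + i \sqrt{461}\right) - 2084 = i \sqrt{461} - 2084 = -2084 + i \sqrt{461}$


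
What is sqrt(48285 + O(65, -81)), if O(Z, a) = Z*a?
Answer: 6*sqrt(1195) ≈ 207.41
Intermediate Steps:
sqrt(48285 + O(65, -81)) = sqrt(48285 + 65*(-81)) = sqrt(48285 - 5265) = sqrt(43020) = 6*sqrt(1195)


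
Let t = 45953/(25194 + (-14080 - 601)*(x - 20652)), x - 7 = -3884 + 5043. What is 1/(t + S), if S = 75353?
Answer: 286099160/21558430049433 ≈ 1.3271e-5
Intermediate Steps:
x = 1166 (x = 7 + (-3884 + 5043) = 7 + 1159 = 1166)
t = 45953/286099160 (t = 45953/(25194 + (-14080 - 601)*(1166 - 20652)) = 45953/(25194 - 14681*(-19486)) = 45953/(25194 + 286073966) = 45953/286099160 ≈ 0.00016062)
1/(t + S) = 1/(45953/286099160 + 75353) = 1/(21558430049433/286099160) = 286099160/21558430049433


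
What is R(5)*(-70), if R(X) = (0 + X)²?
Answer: -1750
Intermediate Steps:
R(X) = X²
R(5)*(-70) = 5²*(-70) = 25*(-70) = -1750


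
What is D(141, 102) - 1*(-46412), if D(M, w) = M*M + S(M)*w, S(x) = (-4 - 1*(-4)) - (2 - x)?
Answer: 80471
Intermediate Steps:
S(x) = -2 + x (S(x) = (-4 + 4) + (-2 + x) = 0 + (-2 + x) = -2 + x)
D(M, w) = M² + w*(-2 + M) (D(M, w) = M*M + (-2 + M)*w = M² + w*(-2 + M))
D(141, 102) - 1*(-46412) = (141² + 102*(-2 + 141)) - 1*(-46412) = (19881 + 102*139) + 46412 = (19881 + 14178) + 46412 = 34059 + 46412 = 80471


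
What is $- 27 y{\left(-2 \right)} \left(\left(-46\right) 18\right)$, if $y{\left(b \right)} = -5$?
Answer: $-111780$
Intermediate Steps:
$- 27 y{\left(-2 \right)} \left(\left(-46\right) 18\right) = \left(-27\right) \left(-5\right) \left(\left(-46\right) 18\right) = 135 \left(-828\right) = -111780$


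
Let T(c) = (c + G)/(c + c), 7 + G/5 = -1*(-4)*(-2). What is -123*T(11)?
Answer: 3936/11 ≈ 357.82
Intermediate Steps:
G = -75 (G = -35 + 5*(-1*(-4)*(-2)) = -35 + 5*(4*(-2)) = -35 + 5*(-8) = -35 - 40 = -75)
T(c) = (-75 + c)/(2*c) (T(c) = (c - 75)/(c + c) = (-75 + c)/((2*c)) = (-75 + c)*(1/(2*c)) = (-75 + c)/(2*c))
-123*T(11) = -123*(-75 + 11)/(2*11) = -123*(-64)/(2*11) = -123*(-32/11) = 3936/11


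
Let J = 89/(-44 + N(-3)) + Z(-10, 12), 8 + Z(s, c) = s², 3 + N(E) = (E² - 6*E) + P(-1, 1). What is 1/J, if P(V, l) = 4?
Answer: 16/1383 ≈ 0.011569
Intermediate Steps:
N(E) = 1 + E² - 6*E (N(E) = -3 + ((E² - 6*E) + 4) = -3 + (4 + E² - 6*E) = 1 + E² - 6*E)
Z(s, c) = -8 + s²
J = 1383/16 (J = 89/(-44 + (1 + (-3)² - 6*(-3))) + (-8 + (-10)²) = 89/(-44 + (1 + 9 + 18)) + (-8 + 100) = 89/(-44 + 28) + 92 = 89/(-16) + 92 = -1/16*89 + 92 = -89/16 + 92 = 1383/16 ≈ 86.438)
1/J = 1/(1383/16) = 16/1383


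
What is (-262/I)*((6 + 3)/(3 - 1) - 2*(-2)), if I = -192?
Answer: 2227/192 ≈ 11.599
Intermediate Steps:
(-262/I)*((6 + 3)/(3 - 1) - 2*(-2)) = (-262/(-192))*((6 + 3)/(3 - 1) - 2*(-2)) = (-262*(-1/192))*(9/2 + 4) = 131*(9*(½) + 4)/96 = 131*(9/2 + 4)/96 = (131/96)*(17/2) = 2227/192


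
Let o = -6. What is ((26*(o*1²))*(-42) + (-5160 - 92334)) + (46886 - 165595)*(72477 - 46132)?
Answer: -3127479547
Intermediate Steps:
((26*(o*1²))*(-42) + (-5160 - 92334)) + (46886 - 165595)*(72477 - 46132) = ((26*(-6*1²))*(-42) + (-5160 - 92334)) + (46886 - 165595)*(72477 - 46132) = ((26*(-6*1))*(-42) - 97494) - 118709*26345 = ((26*(-6))*(-42) - 97494) - 3127388605 = (-156*(-42) - 97494) - 3127388605 = (6552 - 97494) - 3127388605 = -90942 - 3127388605 = -3127479547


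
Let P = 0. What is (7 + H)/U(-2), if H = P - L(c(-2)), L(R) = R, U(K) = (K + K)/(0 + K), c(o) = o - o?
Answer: 7/2 ≈ 3.5000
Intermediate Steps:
c(o) = 0
U(K) = 2 (U(K) = (2*K)/K = 2)
H = 0 (H = 0 - 1*0 = 0 + 0 = 0)
(7 + H)/U(-2) = (7 + 0)/2 = (½)*7 = 7/2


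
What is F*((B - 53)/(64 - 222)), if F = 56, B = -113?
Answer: 4648/79 ≈ 58.835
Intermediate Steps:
F*((B - 53)/(64 - 222)) = 56*((-113 - 53)/(64 - 222)) = 56*(-166/(-158)) = 56*(-166*(-1/158)) = 56*(83/79) = 4648/79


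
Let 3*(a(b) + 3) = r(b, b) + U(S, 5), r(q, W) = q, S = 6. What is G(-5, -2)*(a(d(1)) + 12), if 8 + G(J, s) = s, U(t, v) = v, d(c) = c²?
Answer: -110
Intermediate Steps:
G(J, s) = -8 + s
a(b) = -4/3 + b/3 (a(b) = -3 + (b + 5)/3 = -3 + (5 + b)/3 = -3 + (5/3 + b/3) = -4/3 + b/3)
G(-5, -2)*(a(d(1)) + 12) = (-8 - 2)*((-4/3 + (⅓)*1²) + 12) = -10*((-4/3 + (⅓)*1) + 12) = -10*((-4/3 + ⅓) + 12) = -10*(-1 + 12) = -10*11 = -110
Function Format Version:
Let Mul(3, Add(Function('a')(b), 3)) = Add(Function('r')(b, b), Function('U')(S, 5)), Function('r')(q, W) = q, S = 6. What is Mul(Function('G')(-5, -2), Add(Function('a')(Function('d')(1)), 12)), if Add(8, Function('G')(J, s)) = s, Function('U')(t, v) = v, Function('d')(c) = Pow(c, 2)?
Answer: -110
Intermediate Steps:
Function('G')(J, s) = Add(-8, s)
Function('a')(b) = Add(Rational(-4, 3), Mul(Rational(1, 3), b)) (Function('a')(b) = Add(-3, Mul(Rational(1, 3), Add(b, 5))) = Add(-3, Mul(Rational(1, 3), Add(5, b))) = Add(-3, Add(Rational(5, 3), Mul(Rational(1, 3), b))) = Add(Rational(-4, 3), Mul(Rational(1, 3), b)))
Mul(Function('G')(-5, -2), Add(Function('a')(Function('d')(1)), 12)) = Mul(Add(-8, -2), Add(Add(Rational(-4, 3), Mul(Rational(1, 3), Pow(1, 2))), 12)) = Mul(-10, Add(Add(Rational(-4, 3), Mul(Rational(1, 3), 1)), 12)) = Mul(-10, Add(Add(Rational(-4, 3), Rational(1, 3)), 12)) = Mul(-10, Add(-1, 12)) = Mul(-10, 11) = -110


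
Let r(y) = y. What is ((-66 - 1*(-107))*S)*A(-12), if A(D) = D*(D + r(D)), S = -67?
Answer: -791136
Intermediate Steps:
A(D) = 2*D² (A(D) = D*(D + D) = D*(2*D) = 2*D²)
((-66 - 1*(-107))*S)*A(-12) = ((-66 - 1*(-107))*(-67))*(2*(-12)²) = ((-66 + 107)*(-67))*(2*144) = (41*(-67))*288 = -2747*288 = -791136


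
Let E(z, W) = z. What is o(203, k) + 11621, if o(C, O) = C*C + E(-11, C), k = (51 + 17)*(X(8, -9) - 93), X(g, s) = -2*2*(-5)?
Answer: 52819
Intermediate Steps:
X(g, s) = 20 (X(g, s) = -4*(-5) = 20)
k = -4964 (k = (51 + 17)*(20 - 93) = 68*(-73) = -4964)
o(C, O) = -11 + C² (o(C, O) = C*C - 11 = C² - 11 = -11 + C²)
o(203, k) + 11621 = (-11 + 203²) + 11621 = (-11 + 41209) + 11621 = 41198 + 11621 = 52819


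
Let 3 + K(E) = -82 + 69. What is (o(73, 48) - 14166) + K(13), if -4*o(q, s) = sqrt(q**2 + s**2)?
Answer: -14182 - sqrt(7633)/4 ≈ -14204.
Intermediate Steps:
o(q, s) = -sqrt(q**2 + s**2)/4
K(E) = -16 (K(E) = -3 + (-82 + 69) = -3 - 13 = -16)
(o(73, 48) - 14166) + K(13) = (-sqrt(73**2 + 48**2)/4 - 14166) - 16 = (-sqrt(5329 + 2304)/4 - 14166) - 16 = (-sqrt(7633)/4 - 14166) - 16 = (-14166 - sqrt(7633)/4) - 16 = -14182 - sqrt(7633)/4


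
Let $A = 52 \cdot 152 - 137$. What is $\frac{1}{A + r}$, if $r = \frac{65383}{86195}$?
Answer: $\frac{86195}{669541948} \approx 0.00012874$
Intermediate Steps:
$r = \frac{65383}{86195}$ ($r = 65383 \cdot \frac{1}{86195} = \frac{65383}{86195} \approx 0.75855$)
$A = 7767$ ($A = 7904 - 137 = 7767$)
$\frac{1}{A + r} = \frac{1}{7767 + \frac{65383}{86195}} = \frac{1}{\frac{669541948}{86195}} = \frac{86195}{669541948}$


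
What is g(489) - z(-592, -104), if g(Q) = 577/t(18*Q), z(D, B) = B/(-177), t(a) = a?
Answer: -271093/519318 ≈ -0.52202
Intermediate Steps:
z(D, B) = -B/177 (z(D, B) = B*(-1/177) = -B/177)
g(Q) = 577/(18*Q) (g(Q) = 577/((18*Q)) = 577*(1/(18*Q)) = 577/(18*Q))
g(489) - z(-592, -104) = (577/18)/489 - (-1)*(-104)/177 = (577/18)*(1/489) - 1*104/177 = 577/8802 - 104/177 = -271093/519318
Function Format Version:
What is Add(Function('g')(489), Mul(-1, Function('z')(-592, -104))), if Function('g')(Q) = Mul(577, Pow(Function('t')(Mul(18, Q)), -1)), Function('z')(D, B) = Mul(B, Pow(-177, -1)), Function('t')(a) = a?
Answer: Rational(-271093, 519318) ≈ -0.52202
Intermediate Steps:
Function('z')(D, B) = Mul(Rational(-1, 177), B) (Function('z')(D, B) = Mul(B, Rational(-1, 177)) = Mul(Rational(-1, 177), B))
Function('g')(Q) = Mul(Rational(577, 18), Pow(Q, -1)) (Function('g')(Q) = Mul(577, Pow(Mul(18, Q), -1)) = Mul(577, Mul(Rational(1, 18), Pow(Q, -1))) = Mul(Rational(577, 18), Pow(Q, -1)))
Add(Function('g')(489), Mul(-1, Function('z')(-592, -104))) = Add(Mul(Rational(577, 18), Pow(489, -1)), Mul(-1, Mul(Rational(-1, 177), -104))) = Add(Mul(Rational(577, 18), Rational(1, 489)), Mul(-1, Rational(104, 177))) = Add(Rational(577, 8802), Rational(-104, 177)) = Rational(-271093, 519318)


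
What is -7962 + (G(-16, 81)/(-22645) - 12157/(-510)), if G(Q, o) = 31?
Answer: -18335492089/2309790 ≈ -7938.2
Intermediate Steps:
-7962 + (G(-16, 81)/(-22645) - 12157/(-510)) = -7962 + (31/(-22645) - 12157/(-510)) = -7962 + (31*(-1/22645) - 12157*(-1/510)) = -7962 + (-31/22645 + 12157/510) = -7962 + 55055891/2309790 = -18335492089/2309790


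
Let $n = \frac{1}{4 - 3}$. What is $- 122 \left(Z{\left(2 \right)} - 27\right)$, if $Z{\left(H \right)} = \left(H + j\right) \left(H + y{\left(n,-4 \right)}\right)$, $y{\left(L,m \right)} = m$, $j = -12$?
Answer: $854$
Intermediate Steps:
$n = 1$ ($n = 1^{-1} = 1$)
$Z{\left(H \right)} = \left(-12 + H\right) \left(-4 + H\right)$ ($Z{\left(H \right)} = \left(H - 12\right) \left(H - 4\right) = \left(-12 + H\right) \left(-4 + H\right)$)
$- 122 \left(Z{\left(2 \right)} - 27\right) = - 122 \left(\left(48 + 2^{2} - 32\right) - 27\right) = - 122 \left(\left(48 + 4 - 32\right) - 27\right) = - 122 \left(20 - 27\right) = \left(-122\right) \left(-7\right) = 854$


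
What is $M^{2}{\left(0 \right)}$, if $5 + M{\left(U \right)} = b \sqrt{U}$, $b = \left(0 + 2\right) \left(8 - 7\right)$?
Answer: $25$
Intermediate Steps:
$b = 2$ ($b = 2 \cdot 1 = 2$)
$M{\left(U \right)} = -5 + 2 \sqrt{U}$
$M^{2}{\left(0 \right)} = \left(-5 + 2 \sqrt{0}\right)^{2} = \left(-5 + 2 \cdot 0\right)^{2} = \left(-5 + 0\right)^{2} = \left(-5\right)^{2} = 25$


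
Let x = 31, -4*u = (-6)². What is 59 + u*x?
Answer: -220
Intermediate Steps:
u = -9 (u = -¼*(-6)² = -¼*36 = -9)
59 + u*x = 59 - 9*31 = 59 - 279 = -220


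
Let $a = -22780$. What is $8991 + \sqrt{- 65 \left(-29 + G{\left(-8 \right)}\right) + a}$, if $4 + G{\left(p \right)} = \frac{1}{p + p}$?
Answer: $8991 + \frac{i \sqrt{330095}}{4} \approx 8991.0 + 143.63 i$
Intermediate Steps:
$G{\left(p \right)} = -4 + \frac{1}{2 p}$ ($G{\left(p \right)} = -4 + \frac{1}{p + p} = -4 + \frac{1}{2 p}$)
$8991 + \sqrt{- 65 \left(-29 + G{\left(-8 \right)}\right) + a} = 8991 + \sqrt{- 65 \left(-29 - \left(4 - \frac{1}{2 \left(-8\right)}\right)\right) - 22780} = 8991 + \sqrt{- 65 \left(-29 + \left(-4 + \frac{1}{2} \left(- \frac{1}{8}\right)\right)\right) - 22780} = 8991 + \sqrt{- 65 \left(-29 - \frac{65}{16}\right) - 22780} = 8991 + \sqrt{\left(-65\right) \left(- \frac{529}{16}\right) - 22780} = 8991 + \sqrt{\frac{34385}{16} - 22780} = 8991 + \sqrt{- \frac{330095}{16}} = 8991 + \frac{i \sqrt{330095}}{4}$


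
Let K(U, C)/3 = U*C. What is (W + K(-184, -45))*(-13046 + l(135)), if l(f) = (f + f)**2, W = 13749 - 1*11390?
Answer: 1627968946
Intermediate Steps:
W = 2359 (W = 13749 - 11390 = 2359)
l(f) = 4*f**2 (l(f) = (2*f)**2 = 4*f**2)
K(U, C) = 3*C*U (K(U, C) = 3*(U*C) = 3*(C*U) = 3*C*U)
(W + K(-184, -45))*(-13046 + l(135)) = (2359 + 3*(-45)*(-184))*(-13046 + 4*135**2) = (2359 + 24840)*(-13046 + 4*18225) = 27199*(-13046 + 72900) = 27199*59854 = 1627968946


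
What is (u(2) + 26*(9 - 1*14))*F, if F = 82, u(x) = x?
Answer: -10496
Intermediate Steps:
(u(2) + 26*(9 - 1*14))*F = (2 + 26*(9 - 1*14))*82 = (2 + 26*(9 - 14))*82 = (2 + 26*(-5))*82 = (2 - 130)*82 = -128*82 = -10496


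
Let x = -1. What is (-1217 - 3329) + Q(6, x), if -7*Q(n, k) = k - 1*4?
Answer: -31817/7 ≈ -4545.3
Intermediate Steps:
Q(n, k) = 4/7 - k/7 (Q(n, k) = -(k - 1*4)/7 = -(k - 4)/7 = -(-4 + k)/7 = 4/7 - k/7)
(-1217 - 3329) + Q(6, x) = (-1217 - 3329) + (4/7 - ⅐*(-1)) = -4546 + (4/7 + ⅐) = -4546 + 5/7 = -31817/7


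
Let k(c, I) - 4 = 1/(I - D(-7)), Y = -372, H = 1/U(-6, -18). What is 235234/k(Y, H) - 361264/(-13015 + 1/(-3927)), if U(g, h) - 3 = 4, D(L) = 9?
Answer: 372877367857348/6158743673 ≈ 60544.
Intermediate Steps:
U(g, h) = 7 (U(g, h) = 3 + 4 = 7)
H = ⅐ (H = 1/7 = ⅐ ≈ 0.14286)
k(c, I) = 4 + 1/(-9 + I) (k(c, I) = 4 + 1/(I - 1*9) = 4 + 1/(I - 9) = 4 + 1/(-9 + I))
235234/k(Y, H) - 361264/(-13015 + 1/(-3927)) = 235234/(((-35 + 4*(⅐))/(-9 + ⅐))) - 361264/(-13015 + 1/(-3927)) = 235234/(((-35 + 4/7)/(-62/7))) - 361264/(-13015 - 1/3927) = 235234/((-7/62*(-241/7))) - 361264/(-51109906/3927) = 235234/(241/62) - 361264*(-3927/51109906) = 235234*(62/241) + 709341864/25554953 = 14584508/241 + 709341864/25554953 = 372877367857348/6158743673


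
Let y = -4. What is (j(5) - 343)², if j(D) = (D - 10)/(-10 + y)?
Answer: 23011209/196 ≈ 1.1740e+5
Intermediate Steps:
j(D) = 5/7 - D/14 (j(D) = (D - 10)/(-10 - 4) = (-10 + D)/(-14) = (-10 + D)*(-1/14) = 5/7 - D/14)
(j(5) - 343)² = ((5/7 - 1/14*5) - 343)² = ((5/7 - 5/14) - 343)² = (5/14 - 343)² = (-4797/14)² = 23011209/196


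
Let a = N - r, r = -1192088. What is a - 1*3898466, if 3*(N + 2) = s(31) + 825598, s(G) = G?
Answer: -7293511/3 ≈ -2.4312e+6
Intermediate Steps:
N = 825623/3 (N = -2 + (31 + 825598)/3 = -2 + (1/3)*825629 = -2 + 825629/3 = 825623/3 ≈ 2.7521e+5)
a = 4401887/3 (a = 825623/3 - 1*(-1192088) = 825623/3 + 1192088 = 4401887/3 ≈ 1.4673e+6)
a - 1*3898466 = 4401887/3 - 1*3898466 = 4401887/3 - 3898466 = -7293511/3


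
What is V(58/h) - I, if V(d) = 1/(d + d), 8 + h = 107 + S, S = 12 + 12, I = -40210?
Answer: 4664483/116 ≈ 40211.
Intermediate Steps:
S = 24
h = 123 (h = -8 + (107 + 24) = -8 + 131 = 123)
V(d) = 1/(2*d)
V(58/h) - I = 1/(2*((58/123))) - 1*(-40210) = 1/(2*((58*(1/123)))) + 40210 = 1/(2*(58/123)) + 40210 = (½)*(123/58) + 40210 = 123/116 + 40210 = 4664483/116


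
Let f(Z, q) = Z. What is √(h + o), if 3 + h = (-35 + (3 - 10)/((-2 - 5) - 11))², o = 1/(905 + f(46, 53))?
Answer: √38905054009/5706 ≈ 34.568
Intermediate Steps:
o = 1/951 (o = 1/(905 + 46) = 1/951 ≈ 0.0010515)
h = 387157/324 (h = -3 + (-35 + (3 - 10)/((-2 - 5) - 11))² = -3 + (-35 - 7/(-7 - 11))² = -3 + (-35 - 7/(-18))² = -3 + (-35 - 7*(-1/18))² = -3 + (-35 + 7/18)² = -3 + (-623/18)² = -3 + 388129/324 = 387157/324 ≈ 1194.9)
√(h + o) = √(387157/324 + 1/951) = √(122728877/102708) = √38905054009/5706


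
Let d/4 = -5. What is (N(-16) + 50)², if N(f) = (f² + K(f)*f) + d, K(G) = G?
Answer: 293764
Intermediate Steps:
d = -20 (d = 4*(-5) = -20)
N(f) = -20 + 2*f² (N(f) = (f² + f*f) - 20 = (f² + f²) - 20 = 2*f² - 20 = -20 + 2*f²)
(N(-16) + 50)² = ((-20 + 2*(-16)²) + 50)² = ((-20 + 2*256) + 50)² = ((-20 + 512) + 50)² = (492 + 50)² = 542² = 293764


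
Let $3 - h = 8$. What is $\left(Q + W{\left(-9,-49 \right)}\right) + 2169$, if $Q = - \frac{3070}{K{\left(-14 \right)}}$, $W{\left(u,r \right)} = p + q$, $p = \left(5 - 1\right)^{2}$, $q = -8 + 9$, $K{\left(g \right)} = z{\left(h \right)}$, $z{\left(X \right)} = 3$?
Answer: $\frac{3488}{3} \approx 1162.7$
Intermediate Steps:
$h = -5$ ($h = 3 - 8 = -5$)
$K{\left(g \right)} = 3$
$q = 1$
$p = 16$ ($p = 4^{2} = 16$)
$W{\left(u,r \right)} = 17$ ($W{\left(u,r \right)} = 16 + 1 = 17$)
$Q = - \frac{3070}{3} \approx -1023.3$
$\left(Q + W{\left(-9,-49 \right)}\right) + 2169 = \left(- \frac{3070}{3} + 17\right) + 2169 = - \frac{3019}{3} + 2169 = \frac{3488}{3}$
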